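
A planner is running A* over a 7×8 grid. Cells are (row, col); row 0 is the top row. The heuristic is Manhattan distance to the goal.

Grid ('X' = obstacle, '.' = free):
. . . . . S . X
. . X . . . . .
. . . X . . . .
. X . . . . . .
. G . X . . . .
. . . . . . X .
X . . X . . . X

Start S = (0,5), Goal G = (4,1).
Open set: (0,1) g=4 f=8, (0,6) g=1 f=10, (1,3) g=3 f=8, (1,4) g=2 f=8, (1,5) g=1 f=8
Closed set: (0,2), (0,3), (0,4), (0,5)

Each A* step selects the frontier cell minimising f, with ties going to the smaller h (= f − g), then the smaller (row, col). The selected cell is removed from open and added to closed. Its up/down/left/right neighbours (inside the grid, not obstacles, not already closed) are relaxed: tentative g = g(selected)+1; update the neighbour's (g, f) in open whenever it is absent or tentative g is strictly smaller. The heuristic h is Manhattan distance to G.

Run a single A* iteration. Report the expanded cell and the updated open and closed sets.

expanded=(0,1); open=[(0,0) g=5 f=10, (0,6) g=1 f=10, (1,1) g=5 f=8, (1,3) g=3 f=8, (1,4) g=2 f=8, (1,5) g=1 f=8]; closed=[(0,1), (0,2), (0,3), (0,4), (0,5)]

step 1: expand (0,1) (f=8, h=4) → closed; open now [(0,0) g=5 f=10, (0,6) g=1 f=10, (1,1) g=5 f=8, (1,3) g=3 f=8, (1,4) g=2 f=8, (1,5) g=1 f=8]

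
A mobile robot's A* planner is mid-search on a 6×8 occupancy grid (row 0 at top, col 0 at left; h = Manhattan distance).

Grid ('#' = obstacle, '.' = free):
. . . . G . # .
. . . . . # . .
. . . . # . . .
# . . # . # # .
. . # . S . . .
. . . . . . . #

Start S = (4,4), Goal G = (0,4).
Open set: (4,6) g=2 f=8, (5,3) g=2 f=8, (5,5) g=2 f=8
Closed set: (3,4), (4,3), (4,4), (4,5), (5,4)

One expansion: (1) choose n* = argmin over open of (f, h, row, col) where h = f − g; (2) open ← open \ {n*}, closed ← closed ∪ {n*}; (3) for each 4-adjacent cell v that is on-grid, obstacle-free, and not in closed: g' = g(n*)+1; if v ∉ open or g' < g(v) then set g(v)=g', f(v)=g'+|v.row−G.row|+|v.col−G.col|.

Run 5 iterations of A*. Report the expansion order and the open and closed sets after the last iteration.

order=[(4,6) → (5,3) → (5,5) → (4,7) → (3,7)]; open=[(2,7) g=5 f=10, (5,2) g=3 f=10, (5,6) g=3 f=10]; closed=[(3,4), (3,7), (4,3), (4,4), (4,5), (4,6), (4,7), (5,3), (5,4), (5,5)]

step 1: expand (4,6) (f=8, h=6) → closed; open now [(4,7) g=3 f=10, (5,3) g=2 f=8, (5,5) g=2 f=8, (5,6) g=3 f=10]
step 2: expand (5,3) (f=8, h=6) → closed; open now [(4,7) g=3 f=10, (5,2) g=3 f=10, (5,5) g=2 f=8, (5,6) g=3 f=10]
step 3: expand (5,5) (f=8, h=6) → closed; open now [(4,7) g=3 f=10, (5,2) g=3 f=10, (5,6) g=3 f=10]
step 4: expand (4,7) (f=10, h=7) → closed; open now [(3,7) g=4 f=10, (5,2) g=3 f=10, (5,6) g=3 f=10]
step 5: expand (3,7) (f=10, h=6) → closed; open now [(2,7) g=5 f=10, (5,2) g=3 f=10, (5,6) g=3 f=10]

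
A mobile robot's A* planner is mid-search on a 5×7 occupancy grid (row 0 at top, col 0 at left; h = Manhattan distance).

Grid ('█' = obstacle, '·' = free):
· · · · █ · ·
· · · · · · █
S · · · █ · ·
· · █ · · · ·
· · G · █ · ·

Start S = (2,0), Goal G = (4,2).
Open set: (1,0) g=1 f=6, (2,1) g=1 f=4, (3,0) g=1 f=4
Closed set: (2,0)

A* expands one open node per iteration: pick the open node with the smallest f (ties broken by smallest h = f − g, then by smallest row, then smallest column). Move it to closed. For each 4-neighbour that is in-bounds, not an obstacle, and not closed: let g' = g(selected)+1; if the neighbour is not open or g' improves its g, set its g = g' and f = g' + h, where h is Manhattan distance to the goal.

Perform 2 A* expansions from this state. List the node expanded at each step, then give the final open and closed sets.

order=[(2,1) → (2,2)]; open=[(1,0) g=1 f=6, (1,1) g=2 f=6, (1,2) g=3 f=6, (2,3) g=3 f=6, (3,0) g=1 f=4, (3,1) g=2 f=4]; closed=[(2,0), (2,1), (2,2)]

step 1: expand (2,1) (f=4, h=3) → closed; open now [(1,0) g=1 f=6, (1,1) g=2 f=6, (2,2) g=2 f=4, (3,0) g=1 f=4, (3,1) g=2 f=4]
step 2: expand (2,2) (f=4, h=2) → closed; open now [(1,0) g=1 f=6, (1,1) g=2 f=6, (1,2) g=3 f=6, (2,3) g=3 f=6, (3,0) g=1 f=4, (3,1) g=2 f=4]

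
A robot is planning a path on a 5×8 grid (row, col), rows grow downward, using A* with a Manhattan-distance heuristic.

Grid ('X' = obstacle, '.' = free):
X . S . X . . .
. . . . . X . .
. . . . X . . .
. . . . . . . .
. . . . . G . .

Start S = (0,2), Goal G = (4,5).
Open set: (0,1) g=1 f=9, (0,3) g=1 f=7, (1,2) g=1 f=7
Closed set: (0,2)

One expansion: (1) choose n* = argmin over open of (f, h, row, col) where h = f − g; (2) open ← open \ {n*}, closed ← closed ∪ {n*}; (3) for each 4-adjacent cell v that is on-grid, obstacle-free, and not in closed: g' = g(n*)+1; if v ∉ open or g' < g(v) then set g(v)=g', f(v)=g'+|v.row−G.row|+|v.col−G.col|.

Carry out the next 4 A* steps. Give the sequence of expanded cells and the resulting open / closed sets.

step 1: expand (0,3) (f=7, h=6) → closed; open now [(0,1) g=1 f=9, (1,2) g=1 f=7, (1,3) g=2 f=7]
step 2: expand (1,3) (f=7, h=5) → closed; open now [(0,1) g=1 f=9, (1,2) g=1 f=7, (1,4) g=3 f=7, (2,3) g=3 f=7]
step 3: expand (1,4) (f=7, h=4) → closed; open now [(0,1) g=1 f=9, (1,2) g=1 f=7, (2,3) g=3 f=7]
step 4: expand (2,3) (f=7, h=4) → closed; open now [(0,1) g=1 f=9, (1,2) g=1 f=7, (2,2) g=4 f=9, (3,3) g=4 f=7]

order=[(0,3) → (1,3) → (1,4) → (2,3)]; open=[(0,1) g=1 f=9, (1,2) g=1 f=7, (2,2) g=4 f=9, (3,3) g=4 f=7]; closed=[(0,2), (0,3), (1,3), (1,4), (2,3)]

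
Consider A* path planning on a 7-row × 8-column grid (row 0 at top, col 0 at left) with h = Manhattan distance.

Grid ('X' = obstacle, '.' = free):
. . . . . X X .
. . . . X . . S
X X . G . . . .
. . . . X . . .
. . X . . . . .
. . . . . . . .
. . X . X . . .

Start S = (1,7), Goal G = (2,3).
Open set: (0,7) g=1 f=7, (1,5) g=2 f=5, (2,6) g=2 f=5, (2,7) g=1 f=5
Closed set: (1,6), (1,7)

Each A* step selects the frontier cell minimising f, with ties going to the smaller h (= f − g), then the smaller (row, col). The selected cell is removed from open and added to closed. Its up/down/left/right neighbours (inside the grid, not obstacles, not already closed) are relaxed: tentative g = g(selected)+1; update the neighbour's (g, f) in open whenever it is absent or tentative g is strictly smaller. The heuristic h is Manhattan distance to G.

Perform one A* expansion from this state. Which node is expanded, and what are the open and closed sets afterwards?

expanded=(1,5); open=[(0,7) g=1 f=7, (2,5) g=3 f=5, (2,6) g=2 f=5, (2,7) g=1 f=5]; closed=[(1,5), (1,6), (1,7)]

step 1: expand (1,5) (f=5, h=3) → closed; open now [(0,7) g=1 f=7, (2,5) g=3 f=5, (2,6) g=2 f=5, (2,7) g=1 f=5]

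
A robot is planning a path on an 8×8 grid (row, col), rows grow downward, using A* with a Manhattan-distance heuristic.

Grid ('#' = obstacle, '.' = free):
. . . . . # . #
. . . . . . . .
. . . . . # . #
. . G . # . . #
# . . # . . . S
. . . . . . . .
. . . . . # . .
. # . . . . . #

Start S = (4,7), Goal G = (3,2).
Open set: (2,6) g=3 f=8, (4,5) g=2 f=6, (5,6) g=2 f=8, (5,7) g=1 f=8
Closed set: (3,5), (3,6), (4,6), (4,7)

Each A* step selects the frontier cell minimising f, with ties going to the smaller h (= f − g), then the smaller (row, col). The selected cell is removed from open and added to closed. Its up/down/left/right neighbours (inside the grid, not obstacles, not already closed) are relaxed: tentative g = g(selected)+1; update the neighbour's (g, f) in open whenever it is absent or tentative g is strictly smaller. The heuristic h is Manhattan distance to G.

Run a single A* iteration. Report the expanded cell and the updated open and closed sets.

step 1: expand (4,5) (f=6, h=4) → closed; open now [(2,6) g=3 f=8, (4,4) g=3 f=6, (5,5) g=3 f=8, (5,6) g=2 f=8, (5,7) g=1 f=8]

expanded=(4,5); open=[(2,6) g=3 f=8, (4,4) g=3 f=6, (5,5) g=3 f=8, (5,6) g=2 f=8, (5,7) g=1 f=8]; closed=[(3,5), (3,6), (4,5), (4,6), (4,7)]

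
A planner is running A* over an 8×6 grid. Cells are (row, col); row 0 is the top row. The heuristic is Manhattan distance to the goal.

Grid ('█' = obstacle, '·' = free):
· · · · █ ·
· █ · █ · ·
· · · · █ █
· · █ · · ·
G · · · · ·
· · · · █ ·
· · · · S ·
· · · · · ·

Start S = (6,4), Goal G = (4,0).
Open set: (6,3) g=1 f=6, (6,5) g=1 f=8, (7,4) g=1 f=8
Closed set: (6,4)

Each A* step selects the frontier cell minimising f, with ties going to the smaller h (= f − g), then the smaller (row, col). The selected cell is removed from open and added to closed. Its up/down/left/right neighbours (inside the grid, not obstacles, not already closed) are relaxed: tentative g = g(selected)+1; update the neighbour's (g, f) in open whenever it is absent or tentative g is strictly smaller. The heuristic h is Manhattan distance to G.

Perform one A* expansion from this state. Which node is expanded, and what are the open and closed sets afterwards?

step 1: expand (6,3) (f=6, h=5) → closed; open now [(5,3) g=2 f=6, (6,2) g=2 f=6, (6,5) g=1 f=8, (7,3) g=2 f=8, (7,4) g=1 f=8]

expanded=(6,3); open=[(5,3) g=2 f=6, (6,2) g=2 f=6, (6,5) g=1 f=8, (7,3) g=2 f=8, (7,4) g=1 f=8]; closed=[(6,3), (6,4)]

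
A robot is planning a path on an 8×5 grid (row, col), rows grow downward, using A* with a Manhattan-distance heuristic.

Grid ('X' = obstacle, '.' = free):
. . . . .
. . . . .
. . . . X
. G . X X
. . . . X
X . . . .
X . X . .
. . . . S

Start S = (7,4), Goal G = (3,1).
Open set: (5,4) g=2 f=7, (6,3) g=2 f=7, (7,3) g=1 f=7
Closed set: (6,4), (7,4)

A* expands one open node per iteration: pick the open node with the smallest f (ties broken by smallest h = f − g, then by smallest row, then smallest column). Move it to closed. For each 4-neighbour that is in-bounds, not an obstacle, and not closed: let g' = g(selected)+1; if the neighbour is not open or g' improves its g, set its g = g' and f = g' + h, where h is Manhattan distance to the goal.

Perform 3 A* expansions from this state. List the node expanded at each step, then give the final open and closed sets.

order=[(5,4) → (5,3) → (4,3)]; open=[(4,2) g=5 f=7, (5,2) g=4 f=7, (6,3) g=2 f=7, (7,3) g=1 f=7]; closed=[(4,3), (5,3), (5,4), (6,4), (7,4)]

step 1: expand (5,4) (f=7, h=5) → closed; open now [(5,3) g=3 f=7, (6,3) g=2 f=7, (7,3) g=1 f=7]
step 2: expand (5,3) (f=7, h=4) → closed; open now [(4,3) g=4 f=7, (5,2) g=4 f=7, (6,3) g=2 f=7, (7,3) g=1 f=7]
step 3: expand (4,3) (f=7, h=3) → closed; open now [(4,2) g=5 f=7, (5,2) g=4 f=7, (6,3) g=2 f=7, (7,3) g=1 f=7]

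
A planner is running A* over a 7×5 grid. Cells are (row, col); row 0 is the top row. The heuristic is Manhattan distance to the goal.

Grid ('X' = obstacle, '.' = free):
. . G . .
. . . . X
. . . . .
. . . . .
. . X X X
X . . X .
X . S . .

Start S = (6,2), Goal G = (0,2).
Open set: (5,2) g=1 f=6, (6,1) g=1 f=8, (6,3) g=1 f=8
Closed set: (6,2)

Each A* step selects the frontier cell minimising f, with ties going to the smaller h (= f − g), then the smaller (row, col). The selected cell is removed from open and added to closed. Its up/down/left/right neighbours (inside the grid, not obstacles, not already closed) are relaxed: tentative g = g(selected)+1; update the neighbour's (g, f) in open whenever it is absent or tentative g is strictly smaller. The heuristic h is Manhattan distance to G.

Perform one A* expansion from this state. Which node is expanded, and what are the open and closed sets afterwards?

expanded=(5,2); open=[(5,1) g=2 f=8, (6,1) g=1 f=8, (6,3) g=1 f=8]; closed=[(5,2), (6,2)]

step 1: expand (5,2) (f=6, h=5) → closed; open now [(5,1) g=2 f=8, (6,1) g=1 f=8, (6,3) g=1 f=8]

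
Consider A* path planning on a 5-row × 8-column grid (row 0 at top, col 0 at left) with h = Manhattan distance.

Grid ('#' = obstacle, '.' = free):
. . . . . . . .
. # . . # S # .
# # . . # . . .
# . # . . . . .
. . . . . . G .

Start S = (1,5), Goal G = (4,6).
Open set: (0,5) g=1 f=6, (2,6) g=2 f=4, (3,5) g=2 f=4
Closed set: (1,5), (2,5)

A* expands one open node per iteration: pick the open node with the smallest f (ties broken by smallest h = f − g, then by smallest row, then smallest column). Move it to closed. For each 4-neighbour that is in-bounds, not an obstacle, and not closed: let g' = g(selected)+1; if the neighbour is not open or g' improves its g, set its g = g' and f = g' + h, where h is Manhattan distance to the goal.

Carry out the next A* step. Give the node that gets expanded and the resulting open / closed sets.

expanded=(2,6); open=[(0,5) g=1 f=6, (2,7) g=3 f=6, (3,5) g=2 f=4, (3,6) g=3 f=4]; closed=[(1,5), (2,5), (2,6)]

step 1: expand (2,6) (f=4, h=2) → closed; open now [(0,5) g=1 f=6, (2,7) g=3 f=6, (3,5) g=2 f=4, (3,6) g=3 f=4]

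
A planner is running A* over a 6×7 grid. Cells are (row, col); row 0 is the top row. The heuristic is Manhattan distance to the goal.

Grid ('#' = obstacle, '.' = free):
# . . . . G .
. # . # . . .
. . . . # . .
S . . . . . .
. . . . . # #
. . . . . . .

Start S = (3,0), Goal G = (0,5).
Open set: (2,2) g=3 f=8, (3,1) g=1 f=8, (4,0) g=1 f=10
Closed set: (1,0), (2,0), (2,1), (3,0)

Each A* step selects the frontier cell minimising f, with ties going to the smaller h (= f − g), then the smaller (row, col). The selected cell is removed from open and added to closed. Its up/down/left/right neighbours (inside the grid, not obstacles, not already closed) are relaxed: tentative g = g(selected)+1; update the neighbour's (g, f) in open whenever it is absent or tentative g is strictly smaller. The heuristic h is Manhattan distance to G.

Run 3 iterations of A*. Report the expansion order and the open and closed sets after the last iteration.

step 1: expand (2,2) (f=8, h=5) → closed; open now [(1,2) g=4 f=8, (2,3) g=4 f=8, (3,1) g=1 f=8, (3,2) g=4 f=10, (4,0) g=1 f=10]
step 2: expand (1,2) (f=8, h=4) → closed; open now [(0,2) g=5 f=8, (2,3) g=4 f=8, (3,1) g=1 f=8, (3,2) g=4 f=10, (4,0) g=1 f=10]
step 3: expand (0,2) (f=8, h=3) → closed; open now [(0,1) g=6 f=10, (0,3) g=6 f=8, (2,3) g=4 f=8, (3,1) g=1 f=8, (3,2) g=4 f=10, (4,0) g=1 f=10]

order=[(2,2) → (1,2) → (0,2)]; open=[(0,1) g=6 f=10, (0,3) g=6 f=8, (2,3) g=4 f=8, (3,1) g=1 f=8, (3,2) g=4 f=10, (4,0) g=1 f=10]; closed=[(0,2), (1,0), (1,2), (2,0), (2,1), (2,2), (3,0)]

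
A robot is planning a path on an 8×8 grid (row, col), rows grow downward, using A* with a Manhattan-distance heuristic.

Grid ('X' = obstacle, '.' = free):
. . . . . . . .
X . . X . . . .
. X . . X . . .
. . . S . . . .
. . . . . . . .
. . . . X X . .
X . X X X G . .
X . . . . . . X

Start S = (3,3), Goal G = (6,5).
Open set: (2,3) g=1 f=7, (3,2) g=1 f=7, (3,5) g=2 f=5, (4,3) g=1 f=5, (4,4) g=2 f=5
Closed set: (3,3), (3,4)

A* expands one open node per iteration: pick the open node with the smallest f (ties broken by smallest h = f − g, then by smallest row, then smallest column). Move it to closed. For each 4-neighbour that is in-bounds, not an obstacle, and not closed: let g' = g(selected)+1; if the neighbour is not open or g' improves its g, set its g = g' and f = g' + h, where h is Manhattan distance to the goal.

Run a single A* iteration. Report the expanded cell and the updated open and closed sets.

expanded=(3,5); open=[(2,3) g=1 f=7, (2,5) g=3 f=7, (3,2) g=1 f=7, (3,6) g=3 f=7, (4,3) g=1 f=5, (4,4) g=2 f=5, (4,5) g=3 f=5]; closed=[(3,3), (3,4), (3,5)]

step 1: expand (3,5) (f=5, h=3) → closed; open now [(2,3) g=1 f=7, (2,5) g=3 f=7, (3,2) g=1 f=7, (3,6) g=3 f=7, (4,3) g=1 f=5, (4,4) g=2 f=5, (4,5) g=3 f=5]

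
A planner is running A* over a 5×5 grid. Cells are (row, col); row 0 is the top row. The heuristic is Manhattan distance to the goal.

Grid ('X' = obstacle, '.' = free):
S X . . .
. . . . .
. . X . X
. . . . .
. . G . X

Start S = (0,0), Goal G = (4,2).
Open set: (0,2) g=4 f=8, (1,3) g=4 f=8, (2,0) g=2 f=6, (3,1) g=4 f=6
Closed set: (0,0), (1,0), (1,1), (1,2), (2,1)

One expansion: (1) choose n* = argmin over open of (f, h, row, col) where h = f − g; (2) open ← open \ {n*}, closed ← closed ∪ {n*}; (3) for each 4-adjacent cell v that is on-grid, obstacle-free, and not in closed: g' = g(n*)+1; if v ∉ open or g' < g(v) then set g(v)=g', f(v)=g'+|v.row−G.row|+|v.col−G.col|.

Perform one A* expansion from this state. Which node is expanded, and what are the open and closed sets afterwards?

step 1: expand (3,1) (f=6, h=2) → closed; open now [(0,2) g=4 f=8, (1,3) g=4 f=8, (2,0) g=2 f=6, (3,0) g=5 f=8, (3,2) g=5 f=6, (4,1) g=5 f=6]

expanded=(3,1); open=[(0,2) g=4 f=8, (1,3) g=4 f=8, (2,0) g=2 f=6, (3,0) g=5 f=8, (3,2) g=5 f=6, (4,1) g=5 f=6]; closed=[(0,0), (1,0), (1,1), (1,2), (2,1), (3,1)]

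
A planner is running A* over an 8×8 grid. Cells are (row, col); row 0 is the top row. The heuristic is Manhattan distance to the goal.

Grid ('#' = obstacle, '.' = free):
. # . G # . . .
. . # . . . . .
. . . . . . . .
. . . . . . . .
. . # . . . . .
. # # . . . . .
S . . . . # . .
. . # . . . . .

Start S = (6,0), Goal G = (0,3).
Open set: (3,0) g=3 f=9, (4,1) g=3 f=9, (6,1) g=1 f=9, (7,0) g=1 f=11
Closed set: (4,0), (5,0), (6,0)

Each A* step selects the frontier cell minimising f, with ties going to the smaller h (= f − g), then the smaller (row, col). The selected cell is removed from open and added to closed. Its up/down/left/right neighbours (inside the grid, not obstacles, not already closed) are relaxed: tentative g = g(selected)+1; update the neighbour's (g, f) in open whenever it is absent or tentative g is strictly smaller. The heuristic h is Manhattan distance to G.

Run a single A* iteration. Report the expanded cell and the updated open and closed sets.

step 1: expand (3,0) (f=9, h=6) → closed; open now [(2,0) g=4 f=9, (3,1) g=4 f=9, (4,1) g=3 f=9, (6,1) g=1 f=9, (7,0) g=1 f=11]

expanded=(3,0); open=[(2,0) g=4 f=9, (3,1) g=4 f=9, (4,1) g=3 f=9, (6,1) g=1 f=9, (7,0) g=1 f=11]; closed=[(3,0), (4,0), (5,0), (6,0)]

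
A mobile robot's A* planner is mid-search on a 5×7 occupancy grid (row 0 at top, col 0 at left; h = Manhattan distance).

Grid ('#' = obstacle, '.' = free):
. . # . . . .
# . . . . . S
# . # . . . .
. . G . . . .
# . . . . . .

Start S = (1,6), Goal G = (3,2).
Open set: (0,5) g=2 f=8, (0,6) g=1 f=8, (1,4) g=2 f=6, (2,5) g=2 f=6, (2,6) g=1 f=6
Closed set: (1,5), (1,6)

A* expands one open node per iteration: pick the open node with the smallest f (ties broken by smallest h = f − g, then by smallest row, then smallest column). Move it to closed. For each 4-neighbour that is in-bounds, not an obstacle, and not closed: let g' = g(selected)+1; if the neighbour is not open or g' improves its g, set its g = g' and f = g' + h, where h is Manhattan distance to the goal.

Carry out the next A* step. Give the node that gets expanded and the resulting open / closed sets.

step 1: expand (1,4) (f=6, h=4) → closed; open now [(0,4) g=3 f=8, (0,5) g=2 f=8, (0,6) g=1 f=8, (1,3) g=3 f=6, (2,4) g=3 f=6, (2,5) g=2 f=6, (2,6) g=1 f=6]

expanded=(1,4); open=[(0,4) g=3 f=8, (0,5) g=2 f=8, (0,6) g=1 f=8, (1,3) g=3 f=6, (2,4) g=3 f=6, (2,5) g=2 f=6, (2,6) g=1 f=6]; closed=[(1,4), (1,5), (1,6)]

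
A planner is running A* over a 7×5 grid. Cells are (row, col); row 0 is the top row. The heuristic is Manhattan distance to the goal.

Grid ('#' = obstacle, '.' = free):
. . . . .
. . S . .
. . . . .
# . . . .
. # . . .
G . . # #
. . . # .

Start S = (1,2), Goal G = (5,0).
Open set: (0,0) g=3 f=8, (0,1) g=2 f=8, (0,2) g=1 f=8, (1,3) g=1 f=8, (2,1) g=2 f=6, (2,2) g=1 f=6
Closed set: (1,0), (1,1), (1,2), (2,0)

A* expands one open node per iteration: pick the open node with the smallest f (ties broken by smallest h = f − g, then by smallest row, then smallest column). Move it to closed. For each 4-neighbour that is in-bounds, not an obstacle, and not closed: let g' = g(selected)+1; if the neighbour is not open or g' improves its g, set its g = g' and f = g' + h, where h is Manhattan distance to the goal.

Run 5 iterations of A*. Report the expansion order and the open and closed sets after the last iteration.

step 1: expand (2,1) (f=6, h=4) → closed; open now [(0,0) g=3 f=8, (0,1) g=2 f=8, (0,2) g=1 f=8, (1,3) g=1 f=8, (2,2) g=1 f=6, (3,1) g=3 f=6]
step 2: expand (3,1) (f=6, h=3) → closed; open now [(0,0) g=3 f=8, (0,1) g=2 f=8, (0,2) g=1 f=8, (1,3) g=1 f=8, (2,2) g=1 f=6, (3,2) g=4 f=8]
step 3: expand (2,2) (f=6, h=5) → closed; open now [(0,0) g=3 f=8, (0,1) g=2 f=8, (0,2) g=1 f=8, (1,3) g=1 f=8, (2,3) g=2 f=8, (3,2) g=2 f=6]
step 4: expand (3,2) (f=6, h=4) → closed; open now [(0,0) g=3 f=8, (0,1) g=2 f=8, (0,2) g=1 f=8, (1,3) g=1 f=8, (2,3) g=2 f=8, (3,3) g=3 f=8, (4,2) g=3 f=6]
step 5: expand (4,2) (f=6, h=3) → closed; open now [(0,0) g=3 f=8, (0,1) g=2 f=8, (0,2) g=1 f=8, (1,3) g=1 f=8, (2,3) g=2 f=8, (3,3) g=3 f=8, (4,3) g=4 f=8, (5,2) g=4 f=6]

order=[(2,1) → (3,1) → (2,2) → (3,2) → (4,2)]; open=[(0,0) g=3 f=8, (0,1) g=2 f=8, (0,2) g=1 f=8, (1,3) g=1 f=8, (2,3) g=2 f=8, (3,3) g=3 f=8, (4,3) g=4 f=8, (5,2) g=4 f=6]; closed=[(1,0), (1,1), (1,2), (2,0), (2,1), (2,2), (3,1), (3,2), (4,2)]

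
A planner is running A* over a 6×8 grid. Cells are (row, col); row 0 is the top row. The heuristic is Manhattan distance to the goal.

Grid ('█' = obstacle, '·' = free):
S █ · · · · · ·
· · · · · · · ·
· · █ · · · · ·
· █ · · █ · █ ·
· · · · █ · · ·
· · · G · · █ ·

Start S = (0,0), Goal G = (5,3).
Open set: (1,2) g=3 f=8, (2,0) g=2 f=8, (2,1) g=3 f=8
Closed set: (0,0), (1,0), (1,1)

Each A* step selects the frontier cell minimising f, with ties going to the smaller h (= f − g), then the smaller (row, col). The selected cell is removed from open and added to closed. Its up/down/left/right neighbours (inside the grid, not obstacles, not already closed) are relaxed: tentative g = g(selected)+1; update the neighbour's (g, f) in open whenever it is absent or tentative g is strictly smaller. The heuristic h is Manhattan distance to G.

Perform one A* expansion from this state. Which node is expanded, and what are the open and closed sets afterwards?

expanded=(1,2); open=[(0,2) g=4 f=10, (1,3) g=4 f=8, (2,0) g=2 f=8, (2,1) g=3 f=8]; closed=[(0,0), (1,0), (1,1), (1,2)]

step 1: expand (1,2) (f=8, h=5) → closed; open now [(0,2) g=4 f=10, (1,3) g=4 f=8, (2,0) g=2 f=8, (2,1) g=3 f=8]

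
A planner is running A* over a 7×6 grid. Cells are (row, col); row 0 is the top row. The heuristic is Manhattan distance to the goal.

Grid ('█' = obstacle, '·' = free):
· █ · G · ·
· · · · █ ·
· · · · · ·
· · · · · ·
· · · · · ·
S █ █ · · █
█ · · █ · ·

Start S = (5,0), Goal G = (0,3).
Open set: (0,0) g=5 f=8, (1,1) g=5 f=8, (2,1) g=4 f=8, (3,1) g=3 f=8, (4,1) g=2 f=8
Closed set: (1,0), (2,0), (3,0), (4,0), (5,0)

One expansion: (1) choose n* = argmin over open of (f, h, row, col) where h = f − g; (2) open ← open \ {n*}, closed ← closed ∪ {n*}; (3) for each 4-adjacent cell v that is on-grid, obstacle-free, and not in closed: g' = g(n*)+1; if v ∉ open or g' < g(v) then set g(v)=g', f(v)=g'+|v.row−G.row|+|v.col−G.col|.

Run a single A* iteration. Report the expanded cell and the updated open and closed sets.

step 1: expand (0,0) (f=8, h=3) → closed; open now [(1,1) g=5 f=8, (2,1) g=4 f=8, (3,1) g=3 f=8, (4,1) g=2 f=8]

expanded=(0,0); open=[(1,1) g=5 f=8, (2,1) g=4 f=8, (3,1) g=3 f=8, (4,1) g=2 f=8]; closed=[(0,0), (1,0), (2,0), (3,0), (4,0), (5,0)]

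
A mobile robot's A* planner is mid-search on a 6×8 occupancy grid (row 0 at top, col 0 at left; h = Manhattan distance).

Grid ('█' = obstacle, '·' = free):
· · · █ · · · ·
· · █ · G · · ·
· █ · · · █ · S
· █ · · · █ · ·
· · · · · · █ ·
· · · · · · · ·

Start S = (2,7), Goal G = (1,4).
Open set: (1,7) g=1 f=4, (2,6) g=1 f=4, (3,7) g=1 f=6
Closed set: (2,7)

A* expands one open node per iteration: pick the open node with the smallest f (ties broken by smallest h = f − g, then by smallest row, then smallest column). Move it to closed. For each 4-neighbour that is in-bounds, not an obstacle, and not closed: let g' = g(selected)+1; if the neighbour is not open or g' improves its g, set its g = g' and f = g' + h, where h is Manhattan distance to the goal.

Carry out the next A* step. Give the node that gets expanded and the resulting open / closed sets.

expanded=(1,7); open=[(0,7) g=2 f=6, (1,6) g=2 f=4, (2,6) g=1 f=4, (3,7) g=1 f=6]; closed=[(1,7), (2,7)]

step 1: expand (1,7) (f=4, h=3) → closed; open now [(0,7) g=2 f=6, (1,6) g=2 f=4, (2,6) g=1 f=4, (3,7) g=1 f=6]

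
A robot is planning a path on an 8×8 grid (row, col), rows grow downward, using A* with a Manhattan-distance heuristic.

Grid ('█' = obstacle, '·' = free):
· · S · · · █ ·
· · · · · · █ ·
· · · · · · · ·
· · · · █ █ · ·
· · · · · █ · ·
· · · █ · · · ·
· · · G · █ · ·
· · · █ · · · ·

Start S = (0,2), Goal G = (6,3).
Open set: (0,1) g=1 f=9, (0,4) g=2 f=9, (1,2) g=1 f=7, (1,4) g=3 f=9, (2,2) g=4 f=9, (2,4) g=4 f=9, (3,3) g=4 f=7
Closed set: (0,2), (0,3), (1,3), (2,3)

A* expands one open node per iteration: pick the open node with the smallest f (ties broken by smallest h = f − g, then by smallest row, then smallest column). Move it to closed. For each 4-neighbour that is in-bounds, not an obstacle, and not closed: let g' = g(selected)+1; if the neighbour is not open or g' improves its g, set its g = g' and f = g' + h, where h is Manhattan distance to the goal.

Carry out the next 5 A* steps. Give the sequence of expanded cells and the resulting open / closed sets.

order=[(3,3) → (4,3) → (1,2) → (2,2) → (3,2)]; open=[(0,1) g=1 f=9, (0,4) g=2 f=9, (1,1) g=2 f=9, (1,4) g=3 f=9, (2,1) g=3 f=9, (2,4) g=4 f=9, (3,1) g=4 f=9, (4,2) g=4 f=7, (4,4) g=6 f=9]; closed=[(0,2), (0,3), (1,2), (1,3), (2,2), (2,3), (3,2), (3,3), (4,3)]

step 1: expand (3,3) (f=7, h=3) → closed; open now [(0,1) g=1 f=9, (0,4) g=2 f=9, (1,2) g=1 f=7, (1,4) g=3 f=9, (2,2) g=4 f=9, (2,4) g=4 f=9, (3,2) g=5 f=9, (4,3) g=5 f=7]
step 2: expand (4,3) (f=7, h=2) → closed; open now [(0,1) g=1 f=9, (0,4) g=2 f=9, (1,2) g=1 f=7, (1,4) g=3 f=9, (2,2) g=4 f=9, (2,4) g=4 f=9, (3,2) g=5 f=9, (4,2) g=6 f=9, (4,4) g=6 f=9]
step 3: expand (1,2) (f=7, h=6) → closed; open now [(0,1) g=1 f=9, (0,4) g=2 f=9, (1,1) g=2 f=9, (1,4) g=3 f=9, (2,2) g=2 f=7, (2,4) g=4 f=9, (3,2) g=5 f=9, (4,2) g=6 f=9, (4,4) g=6 f=9]
step 4: expand (2,2) (f=7, h=5) → closed; open now [(0,1) g=1 f=9, (0,4) g=2 f=9, (1,1) g=2 f=9, (1,4) g=3 f=9, (2,1) g=3 f=9, (2,4) g=4 f=9, (3,2) g=3 f=7, (4,2) g=6 f=9, (4,4) g=6 f=9]
step 5: expand (3,2) (f=7, h=4) → closed; open now [(0,1) g=1 f=9, (0,4) g=2 f=9, (1,1) g=2 f=9, (1,4) g=3 f=9, (2,1) g=3 f=9, (2,4) g=4 f=9, (3,1) g=4 f=9, (4,2) g=4 f=7, (4,4) g=6 f=9]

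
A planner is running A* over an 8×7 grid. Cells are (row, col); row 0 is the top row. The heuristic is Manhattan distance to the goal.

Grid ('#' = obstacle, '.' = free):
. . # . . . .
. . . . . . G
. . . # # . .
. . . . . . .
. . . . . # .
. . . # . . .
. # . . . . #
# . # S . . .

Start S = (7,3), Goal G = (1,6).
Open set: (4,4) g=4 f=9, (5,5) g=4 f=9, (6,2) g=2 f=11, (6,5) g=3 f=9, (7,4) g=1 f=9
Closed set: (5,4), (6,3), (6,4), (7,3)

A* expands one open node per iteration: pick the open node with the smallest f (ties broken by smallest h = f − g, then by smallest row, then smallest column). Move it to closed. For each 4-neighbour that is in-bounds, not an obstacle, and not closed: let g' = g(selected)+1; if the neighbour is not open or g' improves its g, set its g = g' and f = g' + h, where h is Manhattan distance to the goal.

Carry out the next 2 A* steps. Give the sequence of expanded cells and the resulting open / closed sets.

step 1: expand (4,4) (f=9, h=5) → closed; open now [(3,4) g=5 f=9, (4,3) g=5 f=11, (5,5) g=4 f=9, (6,2) g=2 f=11, (6,5) g=3 f=9, (7,4) g=1 f=9]
step 2: expand (3,4) (f=9, h=4) → closed; open now [(3,3) g=6 f=11, (3,5) g=6 f=9, (4,3) g=5 f=11, (5,5) g=4 f=9, (6,2) g=2 f=11, (6,5) g=3 f=9, (7,4) g=1 f=9]

order=[(4,4) → (3,4)]; open=[(3,3) g=6 f=11, (3,5) g=6 f=9, (4,3) g=5 f=11, (5,5) g=4 f=9, (6,2) g=2 f=11, (6,5) g=3 f=9, (7,4) g=1 f=9]; closed=[(3,4), (4,4), (5,4), (6,3), (6,4), (7,3)]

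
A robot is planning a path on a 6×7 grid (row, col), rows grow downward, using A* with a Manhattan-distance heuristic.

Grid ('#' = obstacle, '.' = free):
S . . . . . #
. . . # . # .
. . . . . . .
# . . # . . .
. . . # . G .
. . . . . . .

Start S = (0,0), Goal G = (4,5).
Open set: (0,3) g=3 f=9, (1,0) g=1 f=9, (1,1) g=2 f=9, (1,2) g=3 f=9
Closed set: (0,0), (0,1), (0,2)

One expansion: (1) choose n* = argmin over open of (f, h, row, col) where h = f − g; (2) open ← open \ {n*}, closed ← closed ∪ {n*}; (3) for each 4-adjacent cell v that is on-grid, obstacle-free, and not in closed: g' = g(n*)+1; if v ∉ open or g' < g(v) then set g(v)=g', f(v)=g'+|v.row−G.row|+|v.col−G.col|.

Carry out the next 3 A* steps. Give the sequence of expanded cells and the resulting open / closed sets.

step 1: expand (0,3) (f=9, h=6) → closed; open now [(0,4) g=4 f=9, (1,0) g=1 f=9, (1,1) g=2 f=9, (1,2) g=3 f=9]
step 2: expand (0,4) (f=9, h=5) → closed; open now [(0,5) g=5 f=9, (1,0) g=1 f=9, (1,1) g=2 f=9, (1,2) g=3 f=9, (1,4) g=5 f=9]
step 3: expand (0,5) (f=9, h=4) → closed; open now [(1,0) g=1 f=9, (1,1) g=2 f=9, (1,2) g=3 f=9, (1,4) g=5 f=9]

order=[(0,3) → (0,4) → (0,5)]; open=[(1,0) g=1 f=9, (1,1) g=2 f=9, (1,2) g=3 f=9, (1,4) g=5 f=9]; closed=[(0,0), (0,1), (0,2), (0,3), (0,4), (0,5)]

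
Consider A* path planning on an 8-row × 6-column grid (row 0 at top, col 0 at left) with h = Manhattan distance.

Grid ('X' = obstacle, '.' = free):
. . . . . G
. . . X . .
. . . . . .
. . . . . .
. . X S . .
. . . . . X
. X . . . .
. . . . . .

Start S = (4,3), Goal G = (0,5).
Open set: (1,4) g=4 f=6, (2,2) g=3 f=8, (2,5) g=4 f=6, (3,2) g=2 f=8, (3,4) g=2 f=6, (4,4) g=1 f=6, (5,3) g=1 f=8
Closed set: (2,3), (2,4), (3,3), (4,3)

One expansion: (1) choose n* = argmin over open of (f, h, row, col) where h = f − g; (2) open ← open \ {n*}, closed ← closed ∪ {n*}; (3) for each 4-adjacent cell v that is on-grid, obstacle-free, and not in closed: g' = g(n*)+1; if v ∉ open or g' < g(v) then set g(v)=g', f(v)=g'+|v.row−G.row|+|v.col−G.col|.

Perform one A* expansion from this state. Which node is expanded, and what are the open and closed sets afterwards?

step 1: expand (1,4) (f=6, h=2) → closed; open now [(0,4) g=5 f=6, (1,5) g=5 f=6, (2,2) g=3 f=8, (2,5) g=4 f=6, (3,2) g=2 f=8, (3,4) g=2 f=6, (4,4) g=1 f=6, (5,3) g=1 f=8]

expanded=(1,4); open=[(0,4) g=5 f=6, (1,5) g=5 f=6, (2,2) g=3 f=8, (2,5) g=4 f=6, (3,2) g=2 f=8, (3,4) g=2 f=6, (4,4) g=1 f=6, (5,3) g=1 f=8]; closed=[(1,4), (2,3), (2,4), (3,3), (4,3)]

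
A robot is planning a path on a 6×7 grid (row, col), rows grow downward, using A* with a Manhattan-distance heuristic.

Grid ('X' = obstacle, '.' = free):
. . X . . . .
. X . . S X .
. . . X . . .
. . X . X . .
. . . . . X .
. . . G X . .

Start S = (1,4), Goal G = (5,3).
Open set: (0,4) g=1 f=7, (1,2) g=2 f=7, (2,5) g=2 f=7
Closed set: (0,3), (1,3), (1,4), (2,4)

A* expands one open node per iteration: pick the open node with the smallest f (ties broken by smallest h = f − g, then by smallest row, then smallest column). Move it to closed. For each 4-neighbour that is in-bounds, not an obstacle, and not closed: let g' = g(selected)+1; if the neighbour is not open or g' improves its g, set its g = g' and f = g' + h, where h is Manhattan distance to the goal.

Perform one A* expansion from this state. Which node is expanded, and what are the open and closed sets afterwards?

expanded=(1,2); open=[(0,4) g=1 f=7, (2,2) g=3 f=7, (2,5) g=2 f=7]; closed=[(0,3), (1,2), (1,3), (1,4), (2,4)]

step 1: expand (1,2) (f=7, h=5) → closed; open now [(0,4) g=1 f=7, (2,2) g=3 f=7, (2,5) g=2 f=7]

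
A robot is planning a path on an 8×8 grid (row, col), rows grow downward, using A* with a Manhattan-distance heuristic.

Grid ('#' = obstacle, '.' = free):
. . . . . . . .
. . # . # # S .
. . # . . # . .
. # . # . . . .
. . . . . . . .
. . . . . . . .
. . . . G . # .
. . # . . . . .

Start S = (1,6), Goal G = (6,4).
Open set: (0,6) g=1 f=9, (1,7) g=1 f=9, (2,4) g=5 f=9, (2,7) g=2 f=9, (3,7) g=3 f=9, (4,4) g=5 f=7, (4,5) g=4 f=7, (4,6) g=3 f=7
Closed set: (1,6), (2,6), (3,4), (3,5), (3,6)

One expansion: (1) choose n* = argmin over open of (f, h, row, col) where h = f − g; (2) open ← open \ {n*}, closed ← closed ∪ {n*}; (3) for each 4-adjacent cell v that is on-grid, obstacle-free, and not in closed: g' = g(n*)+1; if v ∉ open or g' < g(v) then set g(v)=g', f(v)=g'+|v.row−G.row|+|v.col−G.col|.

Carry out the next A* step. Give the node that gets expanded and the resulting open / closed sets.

expanded=(4,4); open=[(0,6) g=1 f=9, (1,7) g=1 f=9, (2,4) g=5 f=9, (2,7) g=2 f=9, (3,7) g=3 f=9, (4,3) g=6 f=9, (4,5) g=4 f=7, (4,6) g=3 f=7, (5,4) g=6 f=7]; closed=[(1,6), (2,6), (3,4), (3,5), (3,6), (4,4)]

step 1: expand (4,4) (f=7, h=2) → closed; open now [(0,6) g=1 f=9, (1,7) g=1 f=9, (2,4) g=5 f=9, (2,7) g=2 f=9, (3,7) g=3 f=9, (4,3) g=6 f=9, (4,5) g=4 f=7, (4,6) g=3 f=7, (5,4) g=6 f=7]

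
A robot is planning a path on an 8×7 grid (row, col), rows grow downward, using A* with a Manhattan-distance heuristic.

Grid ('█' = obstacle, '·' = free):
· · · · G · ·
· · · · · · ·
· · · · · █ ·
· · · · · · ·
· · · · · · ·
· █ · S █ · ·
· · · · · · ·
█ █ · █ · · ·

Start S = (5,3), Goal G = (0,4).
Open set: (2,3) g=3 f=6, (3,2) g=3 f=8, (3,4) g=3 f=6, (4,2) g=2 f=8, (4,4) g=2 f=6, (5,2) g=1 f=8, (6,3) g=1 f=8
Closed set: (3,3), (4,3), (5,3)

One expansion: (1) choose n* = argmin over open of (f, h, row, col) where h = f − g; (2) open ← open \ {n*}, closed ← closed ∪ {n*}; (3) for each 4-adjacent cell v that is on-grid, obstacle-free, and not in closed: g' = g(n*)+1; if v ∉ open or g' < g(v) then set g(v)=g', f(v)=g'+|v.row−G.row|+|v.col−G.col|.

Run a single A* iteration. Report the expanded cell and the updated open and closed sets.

step 1: expand (2,3) (f=6, h=3) → closed; open now [(1,3) g=4 f=6, (2,2) g=4 f=8, (2,4) g=4 f=6, (3,2) g=3 f=8, (3,4) g=3 f=6, (4,2) g=2 f=8, (4,4) g=2 f=6, (5,2) g=1 f=8, (6,3) g=1 f=8]

expanded=(2,3); open=[(1,3) g=4 f=6, (2,2) g=4 f=8, (2,4) g=4 f=6, (3,2) g=3 f=8, (3,4) g=3 f=6, (4,2) g=2 f=8, (4,4) g=2 f=6, (5,2) g=1 f=8, (6,3) g=1 f=8]; closed=[(2,3), (3,3), (4,3), (5,3)]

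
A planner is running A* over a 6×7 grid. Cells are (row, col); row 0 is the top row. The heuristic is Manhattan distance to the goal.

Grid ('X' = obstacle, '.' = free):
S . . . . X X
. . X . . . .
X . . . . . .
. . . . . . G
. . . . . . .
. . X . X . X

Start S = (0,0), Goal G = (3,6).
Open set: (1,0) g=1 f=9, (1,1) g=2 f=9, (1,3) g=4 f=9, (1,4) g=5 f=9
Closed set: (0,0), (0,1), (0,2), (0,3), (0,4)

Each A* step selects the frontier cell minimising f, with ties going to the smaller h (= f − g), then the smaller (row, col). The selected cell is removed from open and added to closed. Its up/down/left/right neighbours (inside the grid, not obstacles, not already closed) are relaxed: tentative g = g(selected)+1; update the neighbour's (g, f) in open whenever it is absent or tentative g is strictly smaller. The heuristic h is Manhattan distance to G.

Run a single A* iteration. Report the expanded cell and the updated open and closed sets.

expanded=(1,4); open=[(1,0) g=1 f=9, (1,1) g=2 f=9, (1,3) g=4 f=9, (1,5) g=6 f=9, (2,4) g=6 f=9]; closed=[(0,0), (0,1), (0,2), (0,3), (0,4), (1,4)]

step 1: expand (1,4) (f=9, h=4) → closed; open now [(1,0) g=1 f=9, (1,1) g=2 f=9, (1,3) g=4 f=9, (1,5) g=6 f=9, (2,4) g=6 f=9]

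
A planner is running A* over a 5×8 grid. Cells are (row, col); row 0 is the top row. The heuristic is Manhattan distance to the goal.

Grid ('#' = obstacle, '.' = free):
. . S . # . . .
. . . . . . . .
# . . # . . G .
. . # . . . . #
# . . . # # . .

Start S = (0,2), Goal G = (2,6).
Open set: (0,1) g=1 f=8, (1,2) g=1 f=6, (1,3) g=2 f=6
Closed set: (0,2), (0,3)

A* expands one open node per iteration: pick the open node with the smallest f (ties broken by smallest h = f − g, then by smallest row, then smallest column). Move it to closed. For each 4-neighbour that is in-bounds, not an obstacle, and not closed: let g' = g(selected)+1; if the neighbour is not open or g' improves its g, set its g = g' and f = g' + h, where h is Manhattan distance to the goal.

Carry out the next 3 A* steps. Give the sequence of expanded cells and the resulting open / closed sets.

step 1: expand (1,3) (f=6, h=4) → closed; open now [(0,1) g=1 f=8, (1,2) g=1 f=6, (1,4) g=3 f=6]
step 2: expand (1,4) (f=6, h=3) → closed; open now [(0,1) g=1 f=8, (1,2) g=1 f=6, (1,5) g=4 f=6, (2,4) g=4 f=6]
step 3: expand (1,5) (f=6, h=2) → closed; open now [(0,1) g=1 f=8, (0,5) g=5 f=8, (1,2) g=1 f=6, (1,6) g=5 f=6, (2,4) g=4 f=6, (2,5) g=5 f=6]

order=[(1,3) → (1,4) → (1,5)]; open=[(0,1) g=1 f=8, (0,5) g=5 f=8, (1,2) g=1 f=6, (1,6) g=5 f=6, (2,4) g=4 f=6, (2,5) g=5 f=6]; closed=[(0,2), (0,3), (1,3), (1,4), (1,5)]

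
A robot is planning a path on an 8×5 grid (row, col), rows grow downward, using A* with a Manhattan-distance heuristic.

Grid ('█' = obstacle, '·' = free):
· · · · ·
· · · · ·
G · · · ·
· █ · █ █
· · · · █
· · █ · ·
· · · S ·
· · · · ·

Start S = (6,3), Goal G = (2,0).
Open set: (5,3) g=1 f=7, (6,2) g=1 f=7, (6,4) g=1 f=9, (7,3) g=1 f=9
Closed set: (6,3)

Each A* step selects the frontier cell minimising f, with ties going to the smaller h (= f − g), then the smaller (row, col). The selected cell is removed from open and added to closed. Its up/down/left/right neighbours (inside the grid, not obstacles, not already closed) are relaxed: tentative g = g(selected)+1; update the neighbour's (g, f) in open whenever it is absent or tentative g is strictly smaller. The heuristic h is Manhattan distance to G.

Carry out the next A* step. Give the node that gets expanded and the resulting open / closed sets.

expanded=(5,3); open=[(4,3) g=2 f=7, (5,4) g=2 f=9, (6,2) g=1 f=7, (6,4) g=1 f=9, (7,3) g=1 f=9]; closed=[(5,3), (6,3)]

step 1: expand (5,3) (f=7, h=6) → closed; open now [(4,3) g=2 f=7, (5,4) g=2 f=9, (6,2) g=1 f=7, (6,4) g=1 f=9, (7,3) g=1 f=9]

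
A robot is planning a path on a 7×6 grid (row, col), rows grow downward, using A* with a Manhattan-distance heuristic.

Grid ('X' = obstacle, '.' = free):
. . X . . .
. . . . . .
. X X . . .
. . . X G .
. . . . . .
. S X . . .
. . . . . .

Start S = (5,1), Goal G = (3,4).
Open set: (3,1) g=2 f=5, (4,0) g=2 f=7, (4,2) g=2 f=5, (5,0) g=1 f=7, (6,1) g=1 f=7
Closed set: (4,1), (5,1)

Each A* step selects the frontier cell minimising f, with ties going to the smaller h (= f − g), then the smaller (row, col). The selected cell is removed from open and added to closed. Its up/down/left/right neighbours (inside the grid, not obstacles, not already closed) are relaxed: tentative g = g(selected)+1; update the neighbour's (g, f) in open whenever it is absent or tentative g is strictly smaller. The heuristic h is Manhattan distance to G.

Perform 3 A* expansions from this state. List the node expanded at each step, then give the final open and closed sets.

step 1: expand (3,1) (f=5, h=3) → closed; open now [(3,0) g=3 f=7, (3,2) g=3 f=5, (4,0) g=2 f=7, (4,2) g=2 f=5, (5,0) g=1 f=7, (6,1) g=1 f=7]
step 2: expand (3,2) (f=5, h=2) → closed; open now [(3,0) g=3 f=7, (4,0) g=2 f=7, (4,2) g=2 f=5, (5,0) g=1 f=7, (6,1) g=1 f=7]
step 3: expand (4,2) (f=5, h=3) → closed; open now [(3,0) g=3 f=7, (4,0) g=2 f=7, (4,3) g=3 f=5, (5,0) g=1 f=7, (6,1) g=1 f=7]

order=[(3,1) → (3,2) → (4,2)]; open=[(3,0) g=3 f=7, (4,0) g=2 f=7, (4,3) g=3 f=5, (5,0) g=1 f=7, (6,1) g=1 f=7]; closed=[(3,1), (3,2), (4,1), (4,2), (5,1)]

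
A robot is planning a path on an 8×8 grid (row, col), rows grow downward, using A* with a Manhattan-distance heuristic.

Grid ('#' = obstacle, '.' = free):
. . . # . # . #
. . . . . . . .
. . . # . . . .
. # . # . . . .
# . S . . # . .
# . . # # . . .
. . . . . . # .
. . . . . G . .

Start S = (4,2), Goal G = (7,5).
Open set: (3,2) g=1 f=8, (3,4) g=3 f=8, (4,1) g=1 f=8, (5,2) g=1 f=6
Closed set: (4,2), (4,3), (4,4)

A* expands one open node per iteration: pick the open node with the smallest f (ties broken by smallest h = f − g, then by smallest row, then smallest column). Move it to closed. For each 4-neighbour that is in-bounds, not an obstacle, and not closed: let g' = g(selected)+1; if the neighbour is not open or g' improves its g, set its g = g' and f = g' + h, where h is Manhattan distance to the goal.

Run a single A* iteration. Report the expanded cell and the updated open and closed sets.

step 1: expand (5,2) (f=6, h=5) → closed; open now [(3,2) g=1 f=8, (3,4) g=3 f=8, (4,1) g=1 f=8, (5,1) g=2 f=8, (6,2) g=2 f=6]

expanded=(5,2); open=[(3,2) g=1 f=8, (3,4) g=3 f=8, (4,1) g=1 f=8, (5,1) g=2 f=8, (6,2) g=2 f=6]; closed=[(4,2), (4,3), (4,4), (5,2)]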